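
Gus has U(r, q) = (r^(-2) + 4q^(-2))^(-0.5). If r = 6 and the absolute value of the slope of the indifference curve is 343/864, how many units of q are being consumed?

For CES with ρ = -2, MRS = (1/4)·(q/r)^3.
Setting (1/4)·(q/6)^3 = 343/864 gives (q/6)^3 = 343/216, so q/6 = 7/6 and q = 7.

q = 7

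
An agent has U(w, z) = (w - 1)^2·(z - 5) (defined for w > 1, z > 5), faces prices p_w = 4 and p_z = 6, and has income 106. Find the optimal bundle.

MU_w = 2·(w−1)·(z−5), MU_z = (w−1)^2.
MRS = (2/1)·(z−5)/(w−1).
Tangency: set MRS = p_w/p_z = 4/6 = 2/3.
So (2/1)·(z − 5)/(w − 1) = 2/3, i.e. (z − 5) = (1/3)·(w − 1).
Rewrite the budget in excess-of-subsistence terms: 4·(w − 1) + 6·(z − 5) = 106 − 4·1 − 6·5 = 72.
Substituting, 6·(w − 1) = 72, so w − 1 = 12 and w* = 13.
Then z − 5 = (1/3)·12 = 4, so z* = 9.

w* = 13, z* = 9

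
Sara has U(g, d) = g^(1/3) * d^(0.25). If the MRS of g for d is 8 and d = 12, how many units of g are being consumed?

g = 2

MU_g = 1/3·g^(-2/3)·d^(0.25) and MU_d = 0.25·g^(1/3)·d^(-0.75).
MRS = MU_g/MU_d = (4/3)·d/g.
Substitute d = 12: MRS = 16/g. Setting 16/g = 8 gives g = 16/8 = 2.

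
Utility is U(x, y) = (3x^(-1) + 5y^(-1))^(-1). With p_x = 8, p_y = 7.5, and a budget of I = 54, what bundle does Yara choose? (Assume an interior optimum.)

For CES with ρ = -1, MRS = (3/5)·(y/x)^2.
Tangency: set MRS = p_x/p_y = 8/7.5 = 16/15.
So (y/x)^2 = 16/9; taking the square root, y/x = 4/3, i.e. y = (4/3)·x.
Substitute into the budget 8·x + 7.5·y = 54: 18·x = 54, so x* = 3 and y* = (4/3)·3 = 4.

x* = 3, y* = 4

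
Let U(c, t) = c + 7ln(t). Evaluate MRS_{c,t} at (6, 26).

MU_c = 1, MU_t = 7/t.
MRS = 1 ÷ (7/t).
At (6, 26): MRS = 26/7.
That is, one extra unit of c is worth 26/7 units of t at the margin.

MRS = 26/7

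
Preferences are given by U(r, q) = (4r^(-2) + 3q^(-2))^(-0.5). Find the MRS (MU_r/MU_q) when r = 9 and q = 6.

MRS = 32/81

For CES with ρ = -2, MRS = (4/3)·(q/r)^3.
At (9, 6): MRS = 32/81.
The indifference curve has slope −32/81 at this bundle.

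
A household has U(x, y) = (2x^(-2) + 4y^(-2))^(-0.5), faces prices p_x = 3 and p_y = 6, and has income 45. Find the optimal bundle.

x* = 5, y* = 5

For CES with ρ = -2, MRS = (2/4)·(y/x)^3.
Tangency: set MRS = p_x/p_y = 3/6 = 0.5.
So (y/x)^3 = 1; taking the cube root, y/x = 1, i.e. y = x.
Substitute into the budget 3·x + 6·y = 45: 9·x = 45, so x* = 5 and y* = 5.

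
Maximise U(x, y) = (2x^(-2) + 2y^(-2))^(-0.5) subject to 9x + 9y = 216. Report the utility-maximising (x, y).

x* = 12, y* = 12

For CES with ρ = -2, MRS = (y/x)^3.
Tangency: set MRS = p_x/p_y = 9/9 = 1.
So (y/x)^3 = 1; taking the cube root, y/x = 1, i.e. y = x.
Substitute into the budget 9·x + 9·y = 216: 18·x = 216, so x* = 12 and y* = 12.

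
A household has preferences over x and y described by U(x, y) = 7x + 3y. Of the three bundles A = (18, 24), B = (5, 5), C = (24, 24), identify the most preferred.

Evaluate utility at each bundle:
U(A) = 198.
U(B) = 50.
U(C) = 240.
Highest utility is C, so C ≻ A ≻ B.

Bundle C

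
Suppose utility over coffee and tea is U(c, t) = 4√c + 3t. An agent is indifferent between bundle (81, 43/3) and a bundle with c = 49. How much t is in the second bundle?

U(81, 43/3) = 79.
Set U(49, t) = 79 and solve.
With c = 49: √49 = 7, so 3t = 79 − 4·7 = 51 and t = 17.
Check: U(49, 17) = 79.

t = 17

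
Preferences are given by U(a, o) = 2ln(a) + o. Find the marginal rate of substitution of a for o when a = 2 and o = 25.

MU_a = 2/a, MU_o = 1.
MRS = 2/a ÷ 1.
At (2, 25): MRS = 1.
That is, one extra unit of a is worth 1 units of o at the margin.

MRS = 1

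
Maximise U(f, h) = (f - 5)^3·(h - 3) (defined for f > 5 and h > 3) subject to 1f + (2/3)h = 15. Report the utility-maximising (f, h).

f* = 11, h* = 6

MU_f = 3·(f−5)^2·(h−3), MU_h = (f−5)^3.
MRS = (3/1)·(h−3)/(f−5).
Tangency: set MRS = p_f/p_h = 1/(2/3) = 1.5.
So (3/1)·(h − 3)/(f − 5) = 1.5, i.e. (h − 3) = 0.5·(f − 5).
Rewrite the budget in excess-of-subsistence terms: 1·(f − 5) + (2/3)·(h − 3) = 15 − 1·5 − (2/3)·3 = 8.
Substituting, (4/3)·(f − 5) = 8, so f − 5 = 6 and f* = 11.
Then h − 3 = 0.5·6 = 3, so h* = 6.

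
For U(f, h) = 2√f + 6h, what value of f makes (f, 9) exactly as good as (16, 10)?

f = 49

U(16, 10) = 68.
Set U(f, 9) = 68 and solve.
With h = 9: 2√f = 68 − 6·9 = 14, so √f = 7 and f = 49.
Check: U(49, 9) = 68.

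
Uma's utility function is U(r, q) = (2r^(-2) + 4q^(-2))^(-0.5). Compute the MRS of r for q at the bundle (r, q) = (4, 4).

For CES with ρ = -2, MRS = (2/4)·(q/r)^3.
At (4, 4): MRS = 0.5.
The indifference curve has slope −0.5 at this bundle.

MRS = 0.5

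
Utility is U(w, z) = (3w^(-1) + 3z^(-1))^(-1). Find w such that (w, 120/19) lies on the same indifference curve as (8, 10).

U depends on (w, z) only through S = 3w^(-1) + 3z^(-1), so equal utility means equal S. At (8, 10): S = 27/40.
With z = 120/19: 3·(120/19)^(-1) = 19/40, so 3w^(-1) = 27/40 − 19/40 = 0.2, i.e. w^(-1) = 1/15.
Hence w = 1/(1/15) = 15.
Check: U(15, 120/19) = 1.4815.

w = 15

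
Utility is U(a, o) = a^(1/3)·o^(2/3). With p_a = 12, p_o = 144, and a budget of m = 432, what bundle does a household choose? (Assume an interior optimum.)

MU_a = 1/3·a^(-2/3)·o^(2/3) and MU_o = 2/3·a^(1/3)·o^(-1/3).
MRS = MU_a/MU_o = (0.5)·o/a.
Tangency: set MRS = p_a/p_o = 12/144 = 1/12.
So (0.5)·o/a = 1/12, i.e. o = (1/6)·a.
Substitute into the budget 12·a + 144·o = 432: 36·a = 432, so a* = 12.
Then o* = (1/6)·12 = 2.

a* = 12, o* = 2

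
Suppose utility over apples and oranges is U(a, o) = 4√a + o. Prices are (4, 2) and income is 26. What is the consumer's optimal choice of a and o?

a* = 1, o* = 11

MU_a = 4/(2√a), MU_o = 1.
MRS = 4/(2√a) ÷ 1.
Tangency: set MRS = p_a/p_o = 4/2 = 2.
MRS depends only on a: 2/√a = 2 ⇒ √a = 2/2 = 1 ⇒ a* = 1.
From the budget, 2·o = 26 − 4·1 = 22, so o* = 11.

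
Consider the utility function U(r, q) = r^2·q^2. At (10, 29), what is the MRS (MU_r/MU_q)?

MU_r = 2·r·q^2 and MU_q = 2·r^2·q.
MRS = MU_r/MU_q = q/r.
At (10, 29): MRS = 2.9.
So at (10, 29) the consumer would give up 2.9 units of q for one more unit of r.

MRS = 2.9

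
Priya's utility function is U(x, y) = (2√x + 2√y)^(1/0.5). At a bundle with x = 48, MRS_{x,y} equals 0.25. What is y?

y = 3

For CES with ρ = 0.5, MRS = √(y/x).
Setting √(y/48) = 0.25 gives y/48 = 1/16 and y = 3.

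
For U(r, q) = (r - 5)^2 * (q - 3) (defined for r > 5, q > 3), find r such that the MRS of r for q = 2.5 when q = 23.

MU_r = 2·(r−5)·(q−3), MU_q = (r−5)^2.
MRS = (2/1)·(q−3)/(r−5).
Substitute q = 23: MRS = 40/(r − 5). Setting this equal to 2.5 gives r − 5 = 40/2.5 = 16, so r = 21.

r = 21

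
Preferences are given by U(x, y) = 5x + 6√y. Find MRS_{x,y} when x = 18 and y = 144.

MU_x = 5, MU_y = 6/(2√y).
MRS = 5 ÷ (6/(2√y)).
At (18, 144): MRS = 20.
That is, one extra unit of x is worth 20 units of y at the margin.

MRS = 20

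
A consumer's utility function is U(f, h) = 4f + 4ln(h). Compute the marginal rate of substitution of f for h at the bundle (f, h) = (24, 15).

MU_f = 4, MU_h = 4/h.
MRS = 4 ÷ (4/h).
At (24, 15): MRS = 15.
So at (24, 15) the consumer would give up 15 units of h for one more unit of f.

MRS = 15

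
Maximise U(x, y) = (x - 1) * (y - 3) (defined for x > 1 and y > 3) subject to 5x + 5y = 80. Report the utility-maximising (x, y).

x* = 7, y* = 9

MU_x = (y−3), MU_y = (x−1).
MRS = (y−3)/(x−1).
Tangency: set MRS = p_x/p_y = 5/5 = 1.
So (y − 3)/(x − 1) = 1, i.e. (y − 3) = (x − 1).
Rewrite the budget in excess-of-subsistence terms: 5·(x − 1) + 5·(y − 3) = 80 − 5·1 − 5·3 = 60.
Substituting, 10·(x − 1) = 60, so x − 1 = 6 and x* = 7.
Then y − 3 = 6, so y* = 9.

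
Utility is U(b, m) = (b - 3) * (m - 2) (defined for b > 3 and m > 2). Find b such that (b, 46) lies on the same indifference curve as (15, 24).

b = 9

U(15, 24) = 264.
Set U(b, 46) = 264 and solve.
With m = 46: (46 − 2) = 44, so (b − 3) = 264/44 = 6.
So b = 3 + 6 = 9.
Check: U(9, 46) = 264.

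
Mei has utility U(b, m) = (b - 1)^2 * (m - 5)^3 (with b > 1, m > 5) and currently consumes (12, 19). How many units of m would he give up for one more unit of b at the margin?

MU_b = 2·(b−1)·(m−5)^3, MU_m = 3·(b−1)^2·(m−5)^2.
MRS = (2/3)·(m−5)/(b−1).
At (12, 19): MRS = 28/33.
That is, one extra unit of b is worth 28/33 units of m at the margin.

MRS = 28/33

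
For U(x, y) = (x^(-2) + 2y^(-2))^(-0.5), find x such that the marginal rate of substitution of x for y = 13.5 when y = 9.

x = 3

For CES with ρ = -2, MRS = (1/2)·(y/x)^3.
Setting (1/2)·(9/x)^3 = 13.5 gives (9/x)^3 = 27, so 9/x = 3 and x = 3.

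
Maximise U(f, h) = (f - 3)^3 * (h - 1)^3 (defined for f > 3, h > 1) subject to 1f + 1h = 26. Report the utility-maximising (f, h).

MU_f = 3·(f−3)^2·(h−1)^3, MU_h = 3·(f−3)^3·(h−1)^2.
MRS = (h−1)/(f−3).
Tangency: set MRS = p_f/p_h = 1/1 = 1.
So (h − 1)/(f − 3) = 1, i.e. (h − 1) = (f − 3).
Rewrite the budget in excess-of-subsistence terms: 1·(f − 3) + 1·(h − 1) = 26 − 1·3 − 1·1 = 22.
Substituting, 2·(f − 3) = 22, so f − 3 = 11 and f* = 14.
Then h − 1 = 11, so h* = 12.

f* = 14, h* = 12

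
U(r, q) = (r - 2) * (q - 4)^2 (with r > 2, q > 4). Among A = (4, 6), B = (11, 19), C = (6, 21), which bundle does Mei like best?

Evaluate utility at each bundle:
U(A) = 8.
U(B) = 2025.
U(C) = 1156.
Highest utility is B, so B ≻ C ≻ A.

Bundle B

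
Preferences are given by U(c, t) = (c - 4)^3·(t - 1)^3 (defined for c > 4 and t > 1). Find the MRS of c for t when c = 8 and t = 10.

MU_c = 3·(c−4)^2·(t−1)^3, MU_t = 3·(c−4)^3·(t−1)^2.
MRS = (t−1)/(c−4).
At (8, 10): MRS = 2.25.
That is, one extra unit of c is worth 2.25 units of t at the margin.

MRS = 2.25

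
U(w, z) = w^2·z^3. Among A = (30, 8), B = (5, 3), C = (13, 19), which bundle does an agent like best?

Evaluate utility at each bundle:
U(A) = 460800.
U(B) = 675.
U(C) = 1159171.
Highest utility is C, so C ≻ A ≻ B.

Bundle C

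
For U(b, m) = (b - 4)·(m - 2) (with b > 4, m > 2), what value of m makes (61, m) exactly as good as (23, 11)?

m = 5

U(23, 11) = 171.
Set U(61, m) = 171 and solve.
With b = 61: (61 − 4) = 57, so (m − 2) = 171/57 = 3.
So m = 2 + 3 = 5.
Check: U(61, 5) = 171.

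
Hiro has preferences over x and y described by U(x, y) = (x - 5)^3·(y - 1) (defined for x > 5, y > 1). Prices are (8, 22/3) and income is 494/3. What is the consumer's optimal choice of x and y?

MU_x = 3·(x−5)^2·(y−1), MU_y = (x−5)^3.
MRS = (3/1)·(y−1)/(x−5).
Tangency: set MRS = p_x/p_y = 8/(22/3) = 12/11.
So (3/1)·(y − 1)/(x − 5) = 12/11, i.e. (y − 1) = (4/11)·(x − 5).
Rewrite the budget in excess-of-subsistence terms: 8·(x − 5) + (22/3)·(y − 1) = 494/3 − 8·5 − (22/3)·1 = 352/3.
Substituting, (32/3)·(x − 5) = 352/3, so x − 5 = 11 and x* = 16.
Then y − 1 = (4/11)·11 = 4, so y* = 5.

x* = 16, y* = 5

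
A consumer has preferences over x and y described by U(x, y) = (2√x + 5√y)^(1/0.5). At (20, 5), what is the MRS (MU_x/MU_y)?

For CES with ρ = 0.5, MRS = (2/5)·√(y/x).
At (20, 5): MRS = 0.2.
That is, one extra unit of x is worth 0.2 units of y at the margin.

MRS = 0.2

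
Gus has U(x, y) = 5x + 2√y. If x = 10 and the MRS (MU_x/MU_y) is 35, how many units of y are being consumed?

MU_x = 5, MU_y = 2/(2√y).
MRS = 5 ÷ (2/(2√y)).
MRS depends only on y: 5·√y = 35 ⇒ √y = 35/5 = 7 ⇒ y = 49.

y = 49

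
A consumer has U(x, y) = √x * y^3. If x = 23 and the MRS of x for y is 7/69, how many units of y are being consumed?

y = 14

MU_x = 0.5·x^(-0.5)·y^3 and MU_y = 3·√x·y^2.
MRS = MU_x/MU_y = (1/6)·y/x.
Substitute x = 23: MRS = y/138. Setting y/138 = 7/69 gives y = (7/69)·138 = 14.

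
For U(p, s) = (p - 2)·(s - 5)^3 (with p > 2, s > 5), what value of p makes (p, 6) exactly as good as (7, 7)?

p = 42

U(7, 7) = 40.
Set U(p, 6) = 40 and solve.
With s = 6: (6 − 5)^3 = 1, so (p − 2) = 40/1 = 40.
So p = 2 + 40 = 42.
Check: U(42, 6) = 40.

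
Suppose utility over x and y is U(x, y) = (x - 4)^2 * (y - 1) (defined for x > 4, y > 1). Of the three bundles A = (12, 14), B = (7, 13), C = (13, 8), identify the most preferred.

Evaluate utility at each bundle:
U(A) = 832.
U(B) = 108.
U(C) = 567.
Highest utility is A, so A ≻ C ≻ B.

Bundle A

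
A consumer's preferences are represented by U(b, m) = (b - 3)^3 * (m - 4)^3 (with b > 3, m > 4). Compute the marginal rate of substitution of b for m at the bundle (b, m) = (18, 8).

MRS = 4/15

MU_b = 3·(b−3)^2·(m−4)^3, MU_m = 3·(b−3)^3·(m−4)^2.
MRS = (m−4)/(b−3).
At (18, 8): MRS = 4/15.
So at (18, 8) the consumer would give up 4/15 units of m for one more unit of b.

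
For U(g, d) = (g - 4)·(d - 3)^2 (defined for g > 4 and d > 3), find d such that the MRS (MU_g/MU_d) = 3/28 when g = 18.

d = 6

MU_g = (d−3)^2, MU_d = 2·(g−4)·(d−3).
MRS = (1/2)·(d−3)/(g−4).
Substitute g = 18: MRS = (d − 3)/28. Setting this equal to 3/28 gives d − 3 = (3/28)·28 = 3, so d = 6.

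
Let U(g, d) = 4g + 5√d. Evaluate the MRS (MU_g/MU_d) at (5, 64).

MRS = 12.8

MU_g = 4, MU_d = 5/(2√d).
MRS = 4 ÷ (5/(2√d)).
At (5, 64): MRS = 12.8.
That is, one extra unit of g is worth 12.8 units of d at the margin.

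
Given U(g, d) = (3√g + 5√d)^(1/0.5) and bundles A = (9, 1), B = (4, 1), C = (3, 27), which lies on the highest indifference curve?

Evaluate utility at each bundle:
U(A) = 196.000.
U(B) = 121.000.
U(C) = 972.000.
Highest utility is C, so C ≻ A ≻ B.

Bundle C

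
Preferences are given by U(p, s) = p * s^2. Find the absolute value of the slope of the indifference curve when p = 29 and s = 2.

MU_p = s^2 and MU_s = 2·p·s.
MRS = MU_p/MU_s = (1/2)·s/p.
At (29, 2): MRS = 1/29.
So at (29, 2) the consumer would give up 1/29 units of s for one more unit of p.

MRS = 1/29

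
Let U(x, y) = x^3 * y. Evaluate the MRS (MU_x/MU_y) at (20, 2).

MU_x = 3·x^2·y and MU_y = x^3.
MRS = MU_x/MU_y = (3/1)·y/x.
At (20, 2): MRS = 0.3.
The indifference curve has slope −0.3 at this bundle.

MRS = 0.3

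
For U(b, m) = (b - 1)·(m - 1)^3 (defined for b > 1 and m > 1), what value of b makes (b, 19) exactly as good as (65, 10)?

U(65, 10) = 46656.
Set U(b, 19) = 46656 and solve.
With m = 19: (19 − 1)^3 = 5832, so (b − 1) = 46656/5832 = 8.
So b = 1 + 8 = 9.
Check: U(9, 19) = 46656.

b = 9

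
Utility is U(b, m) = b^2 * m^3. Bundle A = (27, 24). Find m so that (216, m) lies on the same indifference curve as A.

U(27, 24) = 10077696.
Set U(216, m) = 10077696 and solve.
With b = 216: 216^2 = 46656, so m^3 = 10077696/46656 = 216; taking the cube root, m = 6.
Check: U(216, 6) = 10077696.

m = 6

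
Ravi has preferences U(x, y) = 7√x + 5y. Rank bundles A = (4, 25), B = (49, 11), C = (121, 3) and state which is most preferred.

Evaluate utility at each bundle:
U(A) = 139.000.
U(B) = 104.000.
U(C) = 92.000.
Highest utility is A, so A ≻ B ≻ C.

Bundle A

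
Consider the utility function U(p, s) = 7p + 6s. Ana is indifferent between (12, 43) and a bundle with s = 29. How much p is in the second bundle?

p = 24

U(12, 43) = 342.
Set U(p, 29) = 342 and solve.
7p + 6·29 = 342 ⇒ 7p = 168 ⇒ p = 24.
Check: U(24, 29) = 342.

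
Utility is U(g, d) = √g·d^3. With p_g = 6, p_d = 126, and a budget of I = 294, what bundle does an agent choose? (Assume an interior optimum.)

MU_g = 0.5·g^(-0.5)·d^3 and MU_d = 3·√g·d^2.
MRS = MU_g/MU_d = (1/6)·d/g.
Tangency: set MRS = p_g/p_d = 6/126 = 1/21.
So (1/6)·d/g = 1/21, i.e. d = (2/7)·g.
Substitute into the budget 6·g + 126·d = 294: 42·g = 294, so g* = 7.
Then d* = (2/7)·7 = 2.

g* = 7, d* = 2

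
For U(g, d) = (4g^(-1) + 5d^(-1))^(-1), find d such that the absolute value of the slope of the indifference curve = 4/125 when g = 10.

For CES with ρ = -1, MRS = (4/5)·(d/g)^2.
Setting (4/5)·(d/10)^2 = 4/125 gives (d/10)^2 = 1/25, so d/10 = 0.2 and d = 2.

d = 2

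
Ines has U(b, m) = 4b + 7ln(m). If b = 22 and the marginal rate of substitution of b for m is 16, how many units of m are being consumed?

MU_b = 4, MU_m = 7/m.
MRS = 4 ÷ (7/m).
MRS depends only on m: (4/7)·m = 16 ⇒ m = 16/(4/7) = 28.

m = 28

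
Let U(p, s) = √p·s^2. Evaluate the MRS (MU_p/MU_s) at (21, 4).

MRS = 1/21

MU_p = 0.5·p^(-0.5)·s^2 and MU_s = 2·√p·s.
MRS = MU_p/MU_s = (0.25)·s/p.
At (21, 4): MRS = 1/21.
That is, one extra unit of p is worth 1/21 units of s at the margin.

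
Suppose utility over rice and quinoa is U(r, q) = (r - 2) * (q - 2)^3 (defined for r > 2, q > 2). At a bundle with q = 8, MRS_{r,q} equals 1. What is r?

r = 4

MU_r = (q−2)^3, MU_q = 3·(r−2)·(q−2)^2.
MRS = (1/3)·(q−2)/(r−2).
Substitute q = 8: MRS = 2/(r − 2). Setting this equal to 1 gives r − 2 = 2/1 = 2, so r = 4.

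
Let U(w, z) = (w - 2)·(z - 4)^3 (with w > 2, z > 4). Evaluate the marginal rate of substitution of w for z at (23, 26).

MRS = 22/63

MU_w = (z−4)^3, MU_z = 3·(w−2)·(z−4)^2.
MRS = (1/3)·(z−4)/(w−2).
At (23, 26): MRS = 22/63.
The indifference curve has slope −22/63 at this bundle.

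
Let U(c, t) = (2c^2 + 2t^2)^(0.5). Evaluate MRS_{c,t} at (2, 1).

For CES with ρ = 2, MRS = (t/c)^(-1).
At (2, 1): MRS = 2.
So at (2, 1) the consumer would give up 2 units of t for one more unit of c.

MRS = 2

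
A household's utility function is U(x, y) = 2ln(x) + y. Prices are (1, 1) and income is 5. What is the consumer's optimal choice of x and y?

x* = 2, y* = 3

MU_x = 2/x, MU_y = 1.
MRS = 2/x ÷ 1.
Tangency: set MRS = p_x/p_y = 1/1 = 1.
MRS depends only on x: 2/x = 1 ⇒ x* = 2/1 = 2.
From the budget, 1·y = 5 − 1·2 = 3, so y* = 3.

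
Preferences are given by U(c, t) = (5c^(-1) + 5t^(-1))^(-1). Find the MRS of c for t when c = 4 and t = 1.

For CES with ρ = -1, MRS = (t/c)^2.
At (4, 1): MRS = 1/16.
That is, one extra unit of c is worth 1/16 units of t at the margin.

MRS = 1/16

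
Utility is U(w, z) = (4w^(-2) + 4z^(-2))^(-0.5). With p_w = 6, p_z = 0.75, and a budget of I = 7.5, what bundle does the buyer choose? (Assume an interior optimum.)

w* = 1, z* = 2

For CES with ρ = -2, MRS = (z/w)^3.
Tangency: set MRS = p_w/p_z = 6/0.75 = 8.
So (z/w)^3 = 8; taking the cube root, z/w = 2, i.e. z = 2·w.
Substitute into the budget 6·w + 0.75·z = 7.5: 7.5·w = 7.5, so w* = 1 and z* = 2·1 = 2.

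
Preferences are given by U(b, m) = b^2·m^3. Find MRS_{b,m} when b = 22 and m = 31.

MRS = 31/33

MU_b = 2·b·m^3 and MU_m = 3·b^2·m^2.
MRS = MU_b/MU_m = (2/3)·m/b.
At (22, 31): MRS = 31/33.
That is, one extra unit of b is worth 31/33 units of m at the margin.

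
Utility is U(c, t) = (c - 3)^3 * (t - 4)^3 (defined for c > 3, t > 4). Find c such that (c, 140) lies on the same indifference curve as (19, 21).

c = 5

U(19, 21) = 20123648.
Set U(c, 140) = 20123648 and solve.
With t = 140: (140 − 4)^3 = 2515456, so (c − 3)^3 = 20123648/2515456 = 8.
Taking the cube root (with c > 3): c − 3 = 2, so c = 5.
Check: U(5, 140) = 20123648.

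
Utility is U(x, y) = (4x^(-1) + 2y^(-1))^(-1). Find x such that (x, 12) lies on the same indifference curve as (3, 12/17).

x = 1

U depends on (x, y) only through S = 4x^(-1) + 2y^(-1), so equal utility means equal S. At (3, 12/17): S = 25/6.
With y = 12: 2·12^(-1) = 1/6, so 4x^(-1) = 25/6 − 1/6 = 4, i.e. x^(-1) = 1.
Hence x = 1/1 = 1.
Check: U(1, 12) = 0.24.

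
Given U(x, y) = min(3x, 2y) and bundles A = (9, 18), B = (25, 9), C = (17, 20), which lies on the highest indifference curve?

Evaluate utility at each bundle:
U(A) = 27.
U(B) = 18.
U(C) = 40.
Highest utility is C, so C ≻ A ≻ B.

Bundle C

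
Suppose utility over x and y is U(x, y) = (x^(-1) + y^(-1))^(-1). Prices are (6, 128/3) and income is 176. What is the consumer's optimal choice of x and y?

For CES with ρ = -1, MRS = (y/x)^2.
Tangency: set MRS = p_x/p_y = 6/(128/3) = 9/64.
So (y/x)^2 = 9/64; taking the square root, y/x = 0.375, i.e. y = 0.375·x.
Substitute into the budget 6·x + (128/3)·y = 176: 22·x = 176, so x* = 8 and y* = 0.375·8 = 3.

x* = 8, y* = 3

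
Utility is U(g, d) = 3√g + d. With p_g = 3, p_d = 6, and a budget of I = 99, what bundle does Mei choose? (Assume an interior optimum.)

MU_g = 3/(2√g), MU_d = 1.
MRS = 3/(2√g) ÷ 1.
Tangency: set MRS = p_g/p_d = 3/6 = 0.5.
MRS depends only on g: 1.5/√g = 0.5 ⇒ √g = 1.5/0.5 = 3 ⇒ g* = 9.
From the budget, 6·d = 99 − 3·9 = 72, so d* = 12.

g* = 9, d* = 12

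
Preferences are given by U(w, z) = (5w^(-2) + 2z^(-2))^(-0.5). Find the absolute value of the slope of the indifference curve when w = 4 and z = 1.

For CES with ρ = -2, MRS = (5/2)·(z/w)^3.
At (4, 1): MRS = 5/128.
That is, one extra unit of w is worth 5/128 units of z at the margin.

MRS = 5/128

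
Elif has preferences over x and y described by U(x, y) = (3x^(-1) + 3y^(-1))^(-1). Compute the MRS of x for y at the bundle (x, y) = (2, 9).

For CES with ρ = -1, MRS = (y/x)^2.
At (2, 9): MRS = 20.25.
The indifference curve has slope −20.25 at this bundle.

MRS = 20.25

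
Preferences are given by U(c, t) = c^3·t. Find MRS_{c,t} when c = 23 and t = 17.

MU_c = 3·c^2·t and MU_t = c^3.
MRS = MU_c/MU_t = (3/1)·t/c.
At (23, 17): MRS = 51/23.
The indifference curve has slope −51/23 at this bundle.

MRS = 51/23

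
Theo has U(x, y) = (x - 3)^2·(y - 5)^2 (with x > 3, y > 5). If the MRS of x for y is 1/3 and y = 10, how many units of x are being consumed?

MU_x = 2·(x−3)·(y−5)^2, MU_y = 2·(x−3)^2·(y−5).
MRS = (y−5)/(x−3).
Substitute y = 10: MRS = 5/(x − 3). Setting this equal to 1/3 gives x − 3 = 5/(1/3) = 15, so x = 18.

x = 18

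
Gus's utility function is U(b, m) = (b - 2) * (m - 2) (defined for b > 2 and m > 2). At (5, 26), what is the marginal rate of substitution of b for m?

MU_b = (m−2), MU_m = (b−2).
MRS = (m−2)/(b−2).
At (5, 26): MRS = 8.
So at (5, 26) the consumer would give up 8 units of m for one more unit of b.

MRS = 8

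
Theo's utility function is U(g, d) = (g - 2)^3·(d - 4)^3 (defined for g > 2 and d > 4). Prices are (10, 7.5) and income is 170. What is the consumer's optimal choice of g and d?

MU_g = 3·(g−2)^2·(d−4)^3, MU_d = 3·(g−2)^3·(d−4)^2.
MRS = (d−4)/(g−2).
Tangency: set MRS = p_g/p_d = 10/7.5 = 4/3.
So (d − 4)/(g − 2) = 4/3, i.e. (d − 4) = (4/3)·(g − 2).
Rewrite the budget in excess-of-subsistence terms: 10·(g − 2) + 7.5·(d − 4) = 170 − 10·2 − 7.5·4 = 120.
Substituting, 20·(g − 2) = 120, so g − 2 = 6 and g* = 8.
Then d − 4 = (4/3)·6 = 8, so d* = 12.

g* = 8, d* = 12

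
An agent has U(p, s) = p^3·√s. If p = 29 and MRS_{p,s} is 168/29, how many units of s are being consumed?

s = 28

MU_p = 3·p^2·√s and MU_s = 0.5·p^3·s^(-0.5).
MRS = MU_p/MU_s = (6)·s/p.
Substitute p = 29: MRS = s/(29/6). Setting s/(29/6) = 168/29 gives s = (168/29)·(29/6) = 28.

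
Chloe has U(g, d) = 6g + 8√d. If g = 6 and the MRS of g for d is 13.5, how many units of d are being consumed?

d = 81

MU_g = 6, MU_d = 8/(2√d).
MRS = 6 ÷ (8/(2√d)).
MRS depends only on d: 1.5·√d = 13.5 ⇒ √d = 13.5/1.5 = 9 ⇒ d = 81.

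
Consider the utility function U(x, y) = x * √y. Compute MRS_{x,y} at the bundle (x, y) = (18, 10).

MRS = 10/9

MU_x = √y and MU_y = 0.5·x·y^(-0.5).
MRS = MU_x/MU_y = (2)·y/x.
At (18, 10): MRS = 10/9.
The indifference curve has slope −10/9 at this bundle.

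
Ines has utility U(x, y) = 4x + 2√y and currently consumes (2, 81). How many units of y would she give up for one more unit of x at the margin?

MRS = 36

MU_x = 4, MU_y = 2/(2√y).
MRS = 4 ÷ (2/(2√y)).
At (2, 81): MRS = 36.
The indifference curve has slope −36 at this bundle.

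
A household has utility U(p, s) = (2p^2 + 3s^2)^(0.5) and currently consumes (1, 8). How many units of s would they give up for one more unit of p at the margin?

MRS = 1/12

For CES with ρ = 2, MRS = (2/3)·(s/p)^(-1).
At (1, 8): MRS = 1/12.
That is, one extra unit of p is worth 1/12 units of s at the margin.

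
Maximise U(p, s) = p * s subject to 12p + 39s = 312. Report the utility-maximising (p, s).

MU_p = s and MU_s = p.
MRS = MU_p/MU_s = s/p.
Tangency: set MRS = p_p/p_s = 12/39 = 4/13.
So s/p = 4/13, i.e. s = (4/13)·p.
Substitute into the budget 12·p + 39·s = 312: 24·p = 312, so p* = 13.
Then s* = (4/13)·13 = 4.

p* = 13, s* = 4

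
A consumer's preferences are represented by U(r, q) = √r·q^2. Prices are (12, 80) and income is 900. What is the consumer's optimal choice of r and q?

r* = 15, q* = 9

MU_r = 0.5·r^(-0.5)·q^2 and MU_q = 2·√r·q.
MRS = MU_r/MU_q = (0.25)·q/r.
Tangency: set MRS = p_r/p_q = 12/80 = 0.15.
So (0.25)·q/r = 0.15, i.e. q = 0.6·r.
Substitute into the budget 12·r + 80·q = 900: 60·r = 900, so r* = 15.
Then q* = 0.6·15 = 9.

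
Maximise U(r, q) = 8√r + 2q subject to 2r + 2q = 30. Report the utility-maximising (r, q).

MU_r = 8/(2√r), MU_q = 2.
MRS = 8/(2√r) ÷ 2.
Tangency: set MRS = p_r/p_q = 2/2 = 1.
MRS depends only on r: 2/√r = 1 ⇒ √r = 2/1 = 2 ⇒ r* = 4.
From the budget, 2·q = 30 − 2·4 = 22, so q* = 11.

r* = 4, q* = 11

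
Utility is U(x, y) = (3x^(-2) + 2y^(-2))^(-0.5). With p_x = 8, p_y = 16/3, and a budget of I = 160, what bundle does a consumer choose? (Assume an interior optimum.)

x* = 12, y* = 12

For CES with ρ = -2, MRS = (3/2)·(y/x)^3.
Tangency: set MRS = p_x/p_y = 8/(16/3) = 1.5.
So (y/x)^3 = 1; taking the cube root, y/x = 1, i.e. y = x.
Substitute into the budget 8·x + (16/3)·y = 160: (40/3)·x = 160, so x* = 12 and y* = 12.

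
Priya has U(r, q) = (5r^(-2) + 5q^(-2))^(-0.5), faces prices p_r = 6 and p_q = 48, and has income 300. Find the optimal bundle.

For CES with ρ = -2, MRS = (q/r)^3.
Tangency: set MRS = p_r/p_q = 6/48 = 0.125.
So (q/r)^3 = 0.125; taking the cube root, q/r = 0.5, i.e. q = 0.5·r.
Substitute into the budget 6·r + 48·q = 300: 30·r = 300, so r* = 10 and q* = 0.5·10 = 5.

r* = 10, q* = 5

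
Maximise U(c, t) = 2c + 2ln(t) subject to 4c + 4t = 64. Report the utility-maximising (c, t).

c* = 15, t* = 1

MU_c = 2, MU_t = 2/t.
MRS = 2 ÷ (2/t).
Tangency: set MRS = p_c/p_t = 4/4 = 1.
MRS depends only on t: t = 1 ⇒ t* = 1.
From the budget, 4·c = 64 − 4·1 = 60, so c* = 15.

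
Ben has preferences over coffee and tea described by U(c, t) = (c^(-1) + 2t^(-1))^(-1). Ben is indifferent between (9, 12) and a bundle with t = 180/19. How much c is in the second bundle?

U depends on (c, t) only through S = c^(-1) + 2t^(-1), so equal utility means equal S. At (9, 12): S = 5/18.
With t = 180/19: 2·(180/19)^(-1) = 19/90, so c^(-1) = 5/18 − 19/90 = 1/15.
Hence c = 1/(1/15) = 15.
Check: U(15, 180/19) = 3.6.

c = 15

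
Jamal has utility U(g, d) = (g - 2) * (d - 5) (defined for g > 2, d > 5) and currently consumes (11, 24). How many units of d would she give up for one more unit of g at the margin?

MU_g = (d−5), MU_d = (g−2).
MRS = (d−5)/(g−2).
At (11, 24): MRS = 19/9.
So at (11, 24) the consumer would give up 19/9 units of d for one more unit of g.

MRS = 19/9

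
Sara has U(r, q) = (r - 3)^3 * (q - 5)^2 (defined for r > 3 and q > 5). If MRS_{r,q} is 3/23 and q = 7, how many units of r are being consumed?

r = 26

MU_r = 3·(r−3)^2·(q−5)^2, MU_q = 2·(r−3)^3·(q−5).
MRS = (3/2)·(q−5)/(r−3).
Substitute q = 7: MRS = 3/(r − 3). Setting this equal to 3/23 gives r − 3 = 3/(3/23) = 23, so r = 26.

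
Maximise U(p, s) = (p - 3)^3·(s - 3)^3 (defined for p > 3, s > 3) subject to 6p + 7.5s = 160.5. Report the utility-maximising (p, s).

p* = 13, s* = 11

MU_p = 3·(p−3)^2·(s−3)^3, MU_s = 3·(p−3)^3·(s−3)^2.
MRS = (s−3)/(p−3).
Tangency: set MRS = p_p/p_s = 6/7.5 = 0.8.
So (s − 3)/(p − 3) = 0.8, i.e. (s − 3) = 0.8·(p − 3).
Rewrite the budget in excess-of-subsistence terms: 6·(p − 3) + 7.5·(s − 3) = 160.5 − 6·3 − 7.5·3 = 120.
Substituting, 12·(p − 3) = 120, so p − 3 = 10 and p* = 13.
Then s − 3 = 0.8·10 = 8, so s* = 11.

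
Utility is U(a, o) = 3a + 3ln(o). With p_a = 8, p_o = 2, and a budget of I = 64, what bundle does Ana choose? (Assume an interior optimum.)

a* = 7, o* = 4

MU_a = 3, MU_o = 3/o.
MRS = 3 ÷ (3/o).
Tangency: set MRS = p_a/p_o = 8/2 = 4.
MRS depends only on o: o = 4 ⇒ o* = 4.
From the budget, 8·a = 64 − 2·4 = 56, so a* = 7.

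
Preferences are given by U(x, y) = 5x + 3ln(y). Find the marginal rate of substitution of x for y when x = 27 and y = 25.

MU_x = 5, MU_y = 3/y.
MRS = 5 ÷ (3/y).
At (27, 25): MRS = 125/3.
The indifference curve has slope −125/3 at this bundle.

MRS = 125/3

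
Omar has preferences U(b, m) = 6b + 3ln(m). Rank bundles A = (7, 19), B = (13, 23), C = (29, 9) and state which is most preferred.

Evaluate utility at each bundle:
U(A) = 50.833.
U(B) = 87.406.
U(C) = 180.592.
Highest utility is C, so C ≻ B ≻ A.

Bundle C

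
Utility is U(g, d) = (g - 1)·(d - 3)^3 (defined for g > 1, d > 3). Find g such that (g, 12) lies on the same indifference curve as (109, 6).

U(109, 6) = 2916.
Set U(g, 12) = 2916 and solve.
With d = 12: (12 − 3)^3 = 729, so (g − 1) = 2916/729 = 4.
So g = 1 + 4 = 5.
Check: U(5, 12) = 2916.

g = 5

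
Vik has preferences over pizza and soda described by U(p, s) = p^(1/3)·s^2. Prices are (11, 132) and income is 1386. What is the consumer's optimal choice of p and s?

MU_p = 1/3·p^(-2/3)·s^2 and MU_s = 2·p^(1/3)·s.
MRS = MU_p/MU_s = (1/6)·s/p.
Tangency: set MRS = p_p/p_s = 11/132 = 1/12.
So (1/6)·s/p = 1/12, i.e. s = 0.5·p.
Substitute into the budget 11·p + 132·s = 1386: 77·p = 1386, so p* = 18.
Then s* = 0.5·18 = 9.

p* = 18, s* = 9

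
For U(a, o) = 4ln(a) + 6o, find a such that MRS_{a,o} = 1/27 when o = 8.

a = 18

MU_a = 4/a, MU_o = 6.
MRS = 4/a ÷ 6.
MRS depends only on a: (2/3)/a = 1/27 ⇒ a = (2/3)/(1/27) = 18.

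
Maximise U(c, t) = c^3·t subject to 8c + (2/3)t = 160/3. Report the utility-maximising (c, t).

c* = 5, t* = 20

MU_c = 3·c^2·t and MU_t = c^3.
MRS = MU_c/MU_t = (3/1)·t/c.
Tangency: set MRS = p_c/p_t = 8/(2/3) = 12.
So (3/1)·t/c = 12, i.e. t = 4·c.
Substitute into the budget 8·c + (2/3)·t = 160/3: (32/3)·c = 160/3, so c* = 5.
Then t* = 4·5 = 20.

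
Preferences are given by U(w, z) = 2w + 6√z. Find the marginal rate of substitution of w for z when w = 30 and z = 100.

MU_w = 2, MU_z = 6/(2√z).
MRS = 2 ÷ (6/(2√z)).
At (30, 100): MRS = 20/3.
The indifference curve has slope −20/3 at this bundle.

MRS = 20/3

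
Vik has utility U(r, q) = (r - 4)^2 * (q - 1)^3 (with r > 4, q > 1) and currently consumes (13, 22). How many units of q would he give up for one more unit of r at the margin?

MRS = 14/9

MU_r = 2·(r−4)·(q−1)^3, MU_q = 3·(r−4)^2·(q−1)^2.
MRS = (2/3)·(q−1)/(r−4).
At (13, 22): MRS = 14/9.
The indifference curve has slope −14/9 at this bundle.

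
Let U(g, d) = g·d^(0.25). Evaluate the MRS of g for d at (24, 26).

MU_g = d^(0.25) and MU_d = 0.25·g·d^(-0.75).
MRS = MU_g/MU_d = (4)·d/g.
At (24, 26): MRS = 13/3.
So at (24, 26) the consumer would give up 13/3 units of d for one more unit of g.

MRS = 13/3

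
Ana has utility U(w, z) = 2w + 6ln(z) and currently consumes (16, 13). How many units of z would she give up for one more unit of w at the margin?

MU_w = 2, MU_z = 6/z.
MRS = 2 ÷ (6/z).
At (16, 13): MRS = 13/3.
The indifference curve has slope −13/3 at this bundle.

MRS = 13/3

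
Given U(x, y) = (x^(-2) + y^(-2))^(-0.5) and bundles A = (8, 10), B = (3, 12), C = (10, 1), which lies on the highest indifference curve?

Evaluate utility at each bundle:
U(A) = 6.247.
U(B) = 2.910.
U(C) = 0.995.
Highest utility is A, so A ≻ B ≻ C.

Bundle A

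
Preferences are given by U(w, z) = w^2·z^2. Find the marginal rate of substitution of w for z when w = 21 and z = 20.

MU_w = 2·w·z^2 and MU_z = 2·w^2·z.
MRS = MU_w/MU_z = z/w.
At (21, 20): MRS = 20/21.
So at (21, 20) the consumer would give up 20/21 units of z for one more unit of w.

MRS = 20/21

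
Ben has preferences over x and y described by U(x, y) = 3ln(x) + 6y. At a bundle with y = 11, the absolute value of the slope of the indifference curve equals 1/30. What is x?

MU_x = 3/x, MU_y = 6.
MRS = 3/x ÷ 6.
MRS depends only on x: 0.5/x = 1/30 ⇒ x = 0.5/(1/30) = 15.

x = 15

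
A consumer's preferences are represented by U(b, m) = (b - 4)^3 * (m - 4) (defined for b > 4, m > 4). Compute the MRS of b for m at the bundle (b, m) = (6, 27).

MU_b = 3·(b−4)^2·(m−4), MU_m = (b−4)^3.
MRS = (3/1)·(m−4)/(b−4).
At (6, 27): MRS = 34.5.
So at (6, 27) the consumer would give up 34.5 units of m for one more unit of b.

MRS = 34.5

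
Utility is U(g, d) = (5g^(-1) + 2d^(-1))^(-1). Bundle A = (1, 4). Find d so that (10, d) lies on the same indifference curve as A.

U depends on (g, d) only through S = 5g^(-1) + 2d^(-1), so equal utility means equal S. At (1, 4): S = 5.5.
With g = 10: 5·10^(-1) = 0.5, so 2d^(-1) = 5.5 − 0.5 = 5, i.e. d^(-1) = 2.5.
Hence d = 1/2.5 = 0.4.
Check: U(10, 0.4) = 0.1818.

d = 0.4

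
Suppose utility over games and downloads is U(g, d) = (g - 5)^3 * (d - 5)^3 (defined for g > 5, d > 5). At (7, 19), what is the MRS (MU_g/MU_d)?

MU_g = 3·(g−5)^2·(d−5)^3, MU_d = 3·(g−5)^3·(d−5)^2.
MRS = (d−5)/(g−5).
At (7, 19): MRS = 7.
The indifference curve has slope −7 at this bundle.

MRS = 7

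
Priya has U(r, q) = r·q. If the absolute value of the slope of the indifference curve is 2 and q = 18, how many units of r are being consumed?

r = 9

MU_r = q and MU_q = r.
MRS = MU_r/MU_q = q/r.
Substitute q = 18: MRS = 18/r. Setting 18/r = 2 gives r = 18/2 = 9.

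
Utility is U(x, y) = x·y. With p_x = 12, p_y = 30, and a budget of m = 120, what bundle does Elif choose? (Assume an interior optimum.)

MU_x = y and MU_y = x.
MRS = MU_x/MU_y = y/x.
Tangency: set MRS = p_x/p_y = 12/30 = 0.4.
So y/x = 0.4, i.e. y = 0.4·x.
Substitute into the budget 12·x + 30·y = 120: 24·x = 120, so x* = 5.
Then y* = 0.4·5 = 2.

x* = 5, y* = 2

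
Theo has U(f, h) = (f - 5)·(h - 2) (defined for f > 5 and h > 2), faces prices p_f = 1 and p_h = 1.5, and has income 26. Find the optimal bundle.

MU_f = (h−2), MU_h = (f−5).
MRS = (h−2)/(f−5).
Tangency: set MRS = p_f/p_h = 1/1.5 = 2/3.
So (h − 2)/(f − 5) = 2/3, i.e. (h − 2) = (2/3)·(f − 5).
Rewrite the budget in excess-of-subsistence terms: 1·(f − 5) + 1.5·(h − 2) = 26 − 1·5 − 1.5·2 = 18.
Substituting, 2·(f − 5) = 18, so f − 5 = 9 and f* = 14.
Then h − 2 = (2/3)·9 = 6, so h* = 8.

f* = 14, h* = 8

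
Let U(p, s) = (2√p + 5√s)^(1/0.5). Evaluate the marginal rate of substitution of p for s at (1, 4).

MRS = 0.8

For CES with ρ = 0.5, MRS = (2/5)·√(s/p).
At (1, 4): MRS = 0.8.
That is, one extra unit of p is worth 0.8 units of s at the margin.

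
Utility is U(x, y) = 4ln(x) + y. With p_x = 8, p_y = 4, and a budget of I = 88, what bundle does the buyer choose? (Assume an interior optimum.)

MU_x = 4/x, MU_y = 1.
MRS = 4/x ÷ 1.
Tangency: set MRS = p_x/p_y = 8/4 = 2.
MRS depends only on x: 4/x = 2 ⇒ x* = 4/2 = 2.
From the budget, 4·y = 88 − 8·2 = 72, so y* = 18.

x* = 2, y* = 18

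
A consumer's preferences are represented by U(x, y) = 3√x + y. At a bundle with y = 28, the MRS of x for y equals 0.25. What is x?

MU_x = 3/(2√x), MU_y = 1.
MRS = 3/(2√x) ÷ 1.
MRS depends only on x: 1.5/√x = 0.25 ⇒ √x = 1.5/0.25 = 6 ⇒ x = 36.

x = 36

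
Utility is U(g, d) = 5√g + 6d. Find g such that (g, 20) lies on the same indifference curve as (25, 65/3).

U(25, 65/3) = 155.
Set U(g, 20) = 155 and solve.
With d = 20: 5√g = 155 − 6·20 = 35, so √g = 7 and g = 49.
Check: U(49, 20) = 155.

g = 49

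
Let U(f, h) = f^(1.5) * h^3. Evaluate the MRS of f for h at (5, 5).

MRS = 0.5

MU_f = 1.5·√f·h^3 and MU_h = 3·f^(1.5)·h^2.
MRS = MU_f/MU_h = (0.5)·h/f.
At (5, 5): MRS = 0.5.
So at (5, 5) the consumer would give up 0.5 units of h for one more unit of f.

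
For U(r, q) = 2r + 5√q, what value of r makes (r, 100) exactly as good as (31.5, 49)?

U(31.5, 49) = 98.
Set U(r, 100) = 98 and solve.
With q = 100: √100 = 10, so 2r = 98 − 5·10 = 48 and r = 24.
Check: U(24, 100) = 98.

r = 24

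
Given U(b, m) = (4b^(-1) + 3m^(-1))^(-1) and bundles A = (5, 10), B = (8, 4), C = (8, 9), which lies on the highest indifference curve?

Bundle C

Evaluate utility at each bundle:
U(A) = 0.909.
U(B) = 0.800.
U(C) = 1.200.
Highest utility is C, so C ≻ A ≻ B.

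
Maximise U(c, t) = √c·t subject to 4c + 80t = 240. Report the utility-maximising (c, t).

c* = 20, t* = 2

MU_c = 0.5·c^(-0.5)·t and MU_t = √c.
MRS = MU_c/MU_t = (0.5)·t/c.
Tangency: set MRS = p_c/p_t = 4/80 = 0.05.
So (0.5)·t/c = 0.05, i.e. t = 0.1·c.
Substitute into the budget 4·c + 80·t = 240: 12·c = 240, so c* = 20.
Then t* = 0.1·20 = 2.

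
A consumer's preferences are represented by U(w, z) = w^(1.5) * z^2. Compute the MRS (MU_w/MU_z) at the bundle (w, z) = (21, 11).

MRS = 11/28

MU_w = 1.5·√w·z^2 and MU_z = 2·w^(1.5)·z.
MRS = MU_w/MU_z = (0.75)·z/w.
At (21, 11): MRS = 11/28.
The indifference curve has slope −11/28 at this bundle.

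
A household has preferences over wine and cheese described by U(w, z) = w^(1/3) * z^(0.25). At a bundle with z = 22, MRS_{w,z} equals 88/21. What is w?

w = 7

MU_w = 1/3·w^(-2/3)·z^(0.25) and MU_z = 0.25·w^(1/3)·z^(-0.75).
MRS = MU_w/MU_z = (4/3)·z/w.
Substitute z = 22: MRS = (88/3)/w. Setting (88/3)/w = 88/21 gives w = (88/3)/(88/21) = 7.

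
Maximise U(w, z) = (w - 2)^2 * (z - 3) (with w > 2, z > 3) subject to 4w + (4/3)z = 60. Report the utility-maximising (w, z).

MU_w = 2·(w−2)·(z−3), MU_z = (w−2)^2.
MRS = (2/1)·(z−3)/(w−2).
Tangency: set MRS = p_w/p_z = 4/(4/3) = 3.
So (2/1)·(z − 3)/(w − 2) = 3, i.e. (z − 3) = 1.5·(w − 2).
Rewrite the budget in excess-of-subsistence terms: 4·(w − 2) + (4/3)·(z − 3) = 60 − 4·2 − (4/3)·3 = 48.
Substituting, 6·(w − 2) = 48, so w − 2 = 8 and w* = 10.
Then z − 3 = 1.5·8 = 12, so z* = 15.

w* = 10, z* = 15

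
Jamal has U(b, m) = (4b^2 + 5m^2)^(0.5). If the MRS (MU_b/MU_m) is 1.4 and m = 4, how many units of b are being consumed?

b = 7

For CES with ρ = 2, MRS = (4/5)·(m/b)^(-1).
Setting (4/5)·(4/b)^(-1) = 1.4 gives (4/b)^(-1) = 1.75, so 4/b = 4/7 and b = 7.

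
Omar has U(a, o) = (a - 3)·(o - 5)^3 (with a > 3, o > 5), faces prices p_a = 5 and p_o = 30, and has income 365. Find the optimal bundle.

a* = 13, o* = 10

MU_a = (o−5)^3, MU_o = 3·(a−3)·(o−5)^2.
MRS = (1/3)·(o−5)/(a−3).
Tangency: set MRS = p_a/p_o = 5/30 = 1/6.
So (1/3)·(o − 5)/(a − 3) = 1/6, i.e. (o − 5) = 0.5·(a − 3).
Rewrite the budget in excess-of-subsistence terms: 5·(a − 3) + 30·(o − 5) = 365 − 5·3 − 30·5 = 200.
Substituting, 20·(a − 3) = 200, so a − 3 = 10 and a* = 13.
Then o − 5 = 0.5·10 = 5, so o* = 10.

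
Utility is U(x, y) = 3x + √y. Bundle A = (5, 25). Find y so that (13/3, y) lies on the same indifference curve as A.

U(5, 25) = 20.
Set U(13/3, y) = 20 and solve.
With x = 13/3: √y = 20 − 3·13/3 = 7, so √y = 7 and y = 49.
Check: U(13/3, 49) = 20.

y = 49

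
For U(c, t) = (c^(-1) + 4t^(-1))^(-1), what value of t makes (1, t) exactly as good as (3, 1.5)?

t = 2

U depends on (c, t) only through S = c^(-1) + 4t^(-1), so equal utility means equal S. At (3, 1.5): S = 3.
With c = 1: 1^(-1) = 1, so 4t^(-1) = 3 − 1 = 2, i.e. t^(-1) = 0.5.
Hence t = 1/0.5 = 2.
Check: U(1, 2) = 0.3333.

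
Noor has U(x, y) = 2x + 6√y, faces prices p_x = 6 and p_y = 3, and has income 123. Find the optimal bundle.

MU_x = 2, MU_y = 6/(2√y).
MRS = 2 ÷ (6/(2√y)).
Tangency: set MRS = p_x/p_y = 6/3 = 2.
MRS depends only on y: (2/3)·√y = 2 ⇒ √y = 2/(2/3) = 3 ⇒ y* = 9.
From the budget, 6·x = 123 − 3·9 = 96, so x* = 16.

x* = 16, y* = 9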